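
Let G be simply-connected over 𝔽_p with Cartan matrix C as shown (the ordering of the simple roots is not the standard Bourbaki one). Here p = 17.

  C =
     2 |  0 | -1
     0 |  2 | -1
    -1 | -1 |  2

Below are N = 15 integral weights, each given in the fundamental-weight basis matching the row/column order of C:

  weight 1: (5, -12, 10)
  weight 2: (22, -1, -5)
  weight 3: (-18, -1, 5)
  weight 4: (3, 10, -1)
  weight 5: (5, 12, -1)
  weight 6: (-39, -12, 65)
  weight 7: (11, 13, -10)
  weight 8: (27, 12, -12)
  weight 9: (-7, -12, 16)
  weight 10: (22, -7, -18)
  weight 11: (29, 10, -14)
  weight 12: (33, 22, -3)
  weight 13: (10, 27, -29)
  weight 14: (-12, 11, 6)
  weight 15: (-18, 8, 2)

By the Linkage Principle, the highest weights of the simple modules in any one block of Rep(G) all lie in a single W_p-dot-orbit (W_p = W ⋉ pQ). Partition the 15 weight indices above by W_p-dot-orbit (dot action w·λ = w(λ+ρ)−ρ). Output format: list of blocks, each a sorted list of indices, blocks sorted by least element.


A_3 Cartan matrix, 3 simple roots permuted; ρ=(1,1,1).

W_17-reps of the 15 weights in Ā_17 (same 3-coord order as C):

  λ_1 → (6, 11, 0) · λ_2 → (11, 0, 2) · λ_3 → (6, 11, 0) · λ_4 → (4, 11, 0) · λ_5 → (4, 11, 0) · λ_6 → (4, 11, 0) · λ_7 → (3, 5, 9) · λ_8 → (4, 11, 0) · λ_9 → (6, 11, 0) · λ_10 → (6, 11, 0) · λ_11 → (4, 11, 0) · λ_12 → (11, 0, 2) · λ_13 → (6, 11, 0) · λ_14 → (5, 6, 4) · λ_15 → (3, 5, 9)

The 15 indices split into 5 linkage classes (same alcove rep ⇔ same W_17-dot-orbit):

[[1, 3, 9, 10, 13], [2, 12], [4, 5, 6, 8, 11], [7, 15], [14]]


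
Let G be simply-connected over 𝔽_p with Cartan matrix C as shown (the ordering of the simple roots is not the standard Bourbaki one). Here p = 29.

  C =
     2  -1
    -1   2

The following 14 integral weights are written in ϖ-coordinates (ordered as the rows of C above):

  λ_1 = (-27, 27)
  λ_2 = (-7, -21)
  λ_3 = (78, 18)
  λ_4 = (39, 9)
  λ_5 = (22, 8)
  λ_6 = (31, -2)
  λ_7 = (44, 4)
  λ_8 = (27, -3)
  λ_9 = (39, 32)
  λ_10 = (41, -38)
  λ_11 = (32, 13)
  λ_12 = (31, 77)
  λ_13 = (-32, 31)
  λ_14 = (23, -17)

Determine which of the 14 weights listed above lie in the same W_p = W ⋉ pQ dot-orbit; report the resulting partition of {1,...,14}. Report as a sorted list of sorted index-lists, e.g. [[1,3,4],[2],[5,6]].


C ↔ A_2 under row/col permutation; |W(A_2)| = 6.

Each λ_j+ρ reduced to Ā_29; 2-tuples below use C's row order:

  [1] (26, 2)
  [2] (20, 6)
  [3] (8, 11)
  [4] (8, 11)
  [5] (20, 6)
  [6] (26, 2)
  [7] (8, 16)
  [8] (26, 2)
  [9] (11, 4)
  [10] (8, 16)
  [11] (11, 4)
  [12] (20, 6)
  [13] (26, 2)
  [14] (8, 16)

5 distinct reps among the 14 weights ⇒ 5 W_29-linkage classes:

[[1, 6, 8, 13], [2, 5, 12], [3, 4], [7, 10, 14], [9, 11]]


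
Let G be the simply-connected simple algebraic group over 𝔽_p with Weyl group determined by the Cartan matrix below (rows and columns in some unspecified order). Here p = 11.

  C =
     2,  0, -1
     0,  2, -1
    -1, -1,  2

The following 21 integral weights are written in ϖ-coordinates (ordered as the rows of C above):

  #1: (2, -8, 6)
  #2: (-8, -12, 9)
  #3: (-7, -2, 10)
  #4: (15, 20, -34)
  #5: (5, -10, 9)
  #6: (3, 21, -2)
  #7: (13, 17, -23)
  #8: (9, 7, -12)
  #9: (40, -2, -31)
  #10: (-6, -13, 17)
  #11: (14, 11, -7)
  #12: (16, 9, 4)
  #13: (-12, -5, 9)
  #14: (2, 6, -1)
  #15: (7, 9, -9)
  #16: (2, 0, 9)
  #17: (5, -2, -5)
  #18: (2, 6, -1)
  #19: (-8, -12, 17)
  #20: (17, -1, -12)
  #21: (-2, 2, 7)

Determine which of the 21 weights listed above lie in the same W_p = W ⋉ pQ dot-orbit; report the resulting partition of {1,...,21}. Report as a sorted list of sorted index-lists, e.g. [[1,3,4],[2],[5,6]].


A_3 Cartan matrix, 3 simple roots permuted; ρ=(1,1,1).

W_11-reps of the 21 weights in Ā_11 (same 3-coord order as C):

  [1] (3, 7, 0)
  [2] (1, 3, 7)
  [3] (6, 1, 4)
  [4] (6, 1, 4)
  [5] (1, 4, 1)
  [6] (1, 3, 7)
  [7] (3, 7, 0)
  [8] (1, 3, 7)
  [9] (0, 2, 8)
  [10] (1, 4, 1)
  [11] (1, 4, 1)
  [12] (6, 1, 4)
  [13] (6, 1, 4)
  [14] (3, 7, 0)
  [15] (0, 2, 8)
  [16] (0, 2, 8)
  [17] (1, 4, 1)
  [18] (3, 7, 0)
  [19] (0, 4, 0)
  [20] (0, 4, 0)
  [21] (1, 3, 7)

These 21 weights hit 6 W_11-dot-orbits; sizes (4, 4, 4, 4, 3, 2):

[[1, 7, 14, 18], [2, 6, 8, 21], [3, 4, 12, 13], [5, 10, 11, 17], [9, 15, 16], [19, 20]]


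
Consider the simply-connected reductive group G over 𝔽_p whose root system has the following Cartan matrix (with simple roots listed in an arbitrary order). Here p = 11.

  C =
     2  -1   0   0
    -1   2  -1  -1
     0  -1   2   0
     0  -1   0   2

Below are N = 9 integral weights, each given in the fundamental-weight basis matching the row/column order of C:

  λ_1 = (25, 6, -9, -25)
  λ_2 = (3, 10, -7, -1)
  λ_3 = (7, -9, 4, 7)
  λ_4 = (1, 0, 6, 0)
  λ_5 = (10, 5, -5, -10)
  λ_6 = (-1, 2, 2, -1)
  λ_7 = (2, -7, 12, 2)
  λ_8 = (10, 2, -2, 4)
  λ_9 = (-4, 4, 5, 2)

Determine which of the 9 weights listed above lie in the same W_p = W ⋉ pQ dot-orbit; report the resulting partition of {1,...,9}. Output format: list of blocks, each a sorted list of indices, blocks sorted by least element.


Dynkin diagram of C (from the 6 off-diagonal −1 entries): D_4.

Alcove-folded reps (p=11, 9 weights, presented ϖ-order):

  [1] (1, 2, 5, 1) · [2] (0, 0, 2, 4) · [3] (0, 3, 3, 0) · [4] (2, 0, 7, 1) · [5] (2, 2, 1, 0) · [6] (0, 3, 3, 0) · [7] (1, 2, 5, 1) · [8] (1, 2, 5, 1) · [9] (0, 3, 3, 0)

These 9 weights hit 5 W_11-dot-orbits; sizes (3, 1, 3, 1, 1):

[[1, 7, 8], [2], [3, 6, 9], [4], [5]]


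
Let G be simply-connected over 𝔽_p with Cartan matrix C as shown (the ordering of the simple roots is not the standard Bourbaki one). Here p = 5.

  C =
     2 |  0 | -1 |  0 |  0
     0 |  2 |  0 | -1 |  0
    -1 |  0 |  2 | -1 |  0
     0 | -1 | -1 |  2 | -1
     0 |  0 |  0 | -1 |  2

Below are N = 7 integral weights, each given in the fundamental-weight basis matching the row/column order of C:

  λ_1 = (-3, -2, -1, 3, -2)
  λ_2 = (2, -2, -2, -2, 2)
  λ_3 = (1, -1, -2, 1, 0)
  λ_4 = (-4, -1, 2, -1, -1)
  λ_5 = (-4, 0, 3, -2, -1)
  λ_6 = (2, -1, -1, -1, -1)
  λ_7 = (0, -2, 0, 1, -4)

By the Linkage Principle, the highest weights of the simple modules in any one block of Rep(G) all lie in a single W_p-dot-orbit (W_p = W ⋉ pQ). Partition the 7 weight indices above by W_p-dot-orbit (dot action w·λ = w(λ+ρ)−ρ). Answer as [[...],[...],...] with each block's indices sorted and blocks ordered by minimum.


C ↔ D_5 under row/col permutation; |W(D_5)| = 1920.

Folding the 7 weights λ_j+ρ into Ā_5 (reps in the given 5-coord order):

  1: (0, 1, 1, 0, 1);  2: (0, 1, 1, 0, 1);  3: (1, 0, 0, 1, 1);  4: (3, 0, 0, 0, 0);  5: (3, 0, 0, 0, 1);  6: (3, 0, 0, 0, 0);  7: (0, 1, 1, 0, 1)

Partition of {1..7} into 4 W_5-dot-orbits:

[[1, 2, 7], [3], [4, 6], [5]]


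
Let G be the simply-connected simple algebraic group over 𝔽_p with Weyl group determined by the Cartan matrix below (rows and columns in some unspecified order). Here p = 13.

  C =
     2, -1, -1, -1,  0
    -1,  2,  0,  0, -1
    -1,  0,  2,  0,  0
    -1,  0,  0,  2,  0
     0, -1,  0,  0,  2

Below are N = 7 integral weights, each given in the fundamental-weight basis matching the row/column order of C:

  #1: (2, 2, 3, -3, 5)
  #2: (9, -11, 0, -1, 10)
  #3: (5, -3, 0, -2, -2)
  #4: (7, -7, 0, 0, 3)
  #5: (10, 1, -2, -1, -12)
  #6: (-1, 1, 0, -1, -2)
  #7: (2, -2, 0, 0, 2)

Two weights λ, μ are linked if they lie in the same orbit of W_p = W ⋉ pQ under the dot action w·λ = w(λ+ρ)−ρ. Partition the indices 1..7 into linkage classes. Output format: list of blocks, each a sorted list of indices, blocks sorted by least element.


D_5 Cartan matrix, 5 simple roots permuted; ρ=(1,1,1,1,1).

Ā_13 reps of the 7 weights (D_5, coords as presented):

  λ_1+ρ ↦ (2, 1, 1, 1, 2);  λ_2+ρ ↦ (0, 1, 1, 0, 1);  λ_3+ρ ↦ (2, 1, 1, 1, 2);  λ_4+ρ ↦ (2, 1, 1, 1, 2);  λ_5+ρ ↦ (0, 1, 1, 0, 1);  λ_6+ρ ↦ (0, 1, 1, 0, 1);  λ_7+ρ ↦ (2, 1, 1, 1, 2)

The 7 indices split into 2 linkage classes (same alcove rep ⇔ same W_13-dot-orbit):

[[1, 3, 4, 7], [2, 5, 6]]


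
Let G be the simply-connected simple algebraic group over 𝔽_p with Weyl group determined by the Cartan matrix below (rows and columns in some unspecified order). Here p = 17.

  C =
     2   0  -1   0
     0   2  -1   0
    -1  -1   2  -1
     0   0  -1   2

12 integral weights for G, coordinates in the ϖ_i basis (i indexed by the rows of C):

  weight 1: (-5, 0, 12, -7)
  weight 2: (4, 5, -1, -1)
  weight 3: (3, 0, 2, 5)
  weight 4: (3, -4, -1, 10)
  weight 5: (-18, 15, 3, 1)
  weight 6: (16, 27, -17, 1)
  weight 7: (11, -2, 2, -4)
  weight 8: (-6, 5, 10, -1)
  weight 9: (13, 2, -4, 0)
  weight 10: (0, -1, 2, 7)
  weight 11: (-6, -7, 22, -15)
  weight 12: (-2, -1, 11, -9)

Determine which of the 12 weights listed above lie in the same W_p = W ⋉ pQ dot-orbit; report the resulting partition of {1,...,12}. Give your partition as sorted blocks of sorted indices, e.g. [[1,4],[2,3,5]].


Dynkin diagram of C (from the 6 off-diagonal −1 entries): D_4.

λ_j+ρ reflected into Ā_17 (⟨·,θ^∨⟩≤17); 4-tuples as given:

    [1] (4, 1, 3, 6)
    [2] (5, 6, 0, 0)
    [3] (4, 1, 3, 6)
    [4] (1, 0, 3, 8)
    [5] (1, 0, 3, 8)
    [6] (11, 0, 1, 2)
    [7] (11, 0, 1, 2)
    [8] (5, 6, 0, 0)
    [9] (11, 0, 1, 2)
    [10] (1, 0, 3, 8)
    [11] (1, 0, 3, 8)
    [12] (1, 0, 3, 8)

4 distinct reps among the 12 weights ⇒ 4 W_17-linkage classes:

[[1, 3], [2, 8], [4, 5, 10, 11, 12], [6, 7, 9]]


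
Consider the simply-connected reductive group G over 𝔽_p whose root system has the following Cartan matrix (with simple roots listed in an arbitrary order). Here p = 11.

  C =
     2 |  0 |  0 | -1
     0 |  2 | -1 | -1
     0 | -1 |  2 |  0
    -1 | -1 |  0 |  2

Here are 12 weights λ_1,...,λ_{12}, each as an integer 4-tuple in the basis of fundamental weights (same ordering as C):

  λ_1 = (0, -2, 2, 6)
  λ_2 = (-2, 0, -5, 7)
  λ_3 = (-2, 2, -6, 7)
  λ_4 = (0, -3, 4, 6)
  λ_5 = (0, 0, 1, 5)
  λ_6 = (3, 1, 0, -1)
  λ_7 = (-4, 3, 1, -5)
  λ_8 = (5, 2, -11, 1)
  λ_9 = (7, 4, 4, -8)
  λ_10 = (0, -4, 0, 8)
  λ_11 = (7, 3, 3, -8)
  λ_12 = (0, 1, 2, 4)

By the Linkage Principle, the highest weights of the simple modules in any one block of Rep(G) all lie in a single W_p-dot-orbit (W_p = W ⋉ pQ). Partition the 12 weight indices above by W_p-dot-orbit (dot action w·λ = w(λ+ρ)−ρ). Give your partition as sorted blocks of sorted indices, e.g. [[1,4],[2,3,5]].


C ↔ A_4 under row/col permutation; |W(A_4)| = 120.

λ_j+ρ reflected into Ā_11 (⟨·,θ^∨⟩≤11); 4-tuples as given:

  λ_1 → (1, 1, 2, 6);  λ_2 → (1, 3, 1, 4);  λ_3 → (1, 2, 3, 5);  λ_4 → (1, 2, 3, 5);  λ_5 → (1, 1, 2, 6);  λ_6 → (4, 2, 1, 0);  λ_7 → (4, 2, 1, 0);  λ_8 → (1, 2, 3, 5);  λ_9 → (1, 2, 3, 5);  λ_10 → (1, 1, 2, 6);  λ_11 → (1, 3, 1, 4);  λ_12 → (1, 2, 3, 5)

4 distinct reps among the 12 weights ⇒ 4 W_11-linkage classes:

[[1, 5, 10], [2, 11], [3, 4, 8, 9, 12], [6, 7]]


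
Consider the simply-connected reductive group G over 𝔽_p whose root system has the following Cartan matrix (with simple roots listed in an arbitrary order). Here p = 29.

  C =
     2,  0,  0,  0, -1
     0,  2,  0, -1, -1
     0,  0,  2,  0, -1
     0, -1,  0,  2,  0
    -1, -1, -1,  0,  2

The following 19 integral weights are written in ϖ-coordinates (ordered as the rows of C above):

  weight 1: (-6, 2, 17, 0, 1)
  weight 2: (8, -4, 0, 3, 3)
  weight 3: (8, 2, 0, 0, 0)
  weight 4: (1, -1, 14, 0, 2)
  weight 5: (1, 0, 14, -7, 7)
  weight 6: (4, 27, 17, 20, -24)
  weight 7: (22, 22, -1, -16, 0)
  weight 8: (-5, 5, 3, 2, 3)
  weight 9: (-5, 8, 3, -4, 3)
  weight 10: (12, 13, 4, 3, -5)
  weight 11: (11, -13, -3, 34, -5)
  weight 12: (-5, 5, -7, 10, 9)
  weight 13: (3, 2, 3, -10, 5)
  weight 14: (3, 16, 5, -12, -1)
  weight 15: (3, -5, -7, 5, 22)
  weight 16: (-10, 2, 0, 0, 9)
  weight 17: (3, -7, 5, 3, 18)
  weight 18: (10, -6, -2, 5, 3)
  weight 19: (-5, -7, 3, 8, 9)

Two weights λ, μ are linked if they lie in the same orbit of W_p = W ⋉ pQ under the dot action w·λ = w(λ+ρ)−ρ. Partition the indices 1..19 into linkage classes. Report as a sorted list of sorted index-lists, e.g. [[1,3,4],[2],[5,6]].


Root system D_5: the 5×5 matrix C matches after relabeling.

Each λ_j+ρ reduced to Ā_29; 5-tuples below use C's row order:

  λ_1 → (2, 0, 15, 1, 3)
  λ_2 → (9, 3, 1, 1, 1)
  λ_3 → (9, 3, 1, 1, 1)
  λ_4 → (2, 0, 15, 1, 3)
  λ_5 → (2, 0, 15, 1, 3)
  λ_6 → (2, 0, 15, 1, 3)
  λ_7 → (2, 0, 15, 1, 3)
  λ_8 → (4, 6, 4, 3, 0)
  λ_9 → (4, 6, 4, 3, 0)
  λ_10 → (9, 3, 1, 1, 1)
  λ_11 → (4, 2, 6, 11, 0)
  λ_12 → (4, 2, 6, 11, 0)
  λ_13 → (4, 6, 4, 3, 0)
  λ_14 → (4, 2, 6, 11, 0)
  λ_15 → (4, 2, 6, 11, 0)
  λ_16 → (9, 3, 1, 1, 1)
  λ_17 → (4, 2, 6, 11, 0)
  λ_18 → (9, 3, 1, 1, 1)
  λ_19 → (4, 6, 4, 3, 0)

Partition of {1..19} into 4 W_29-dot-orbits:

[[1, 4, 5, 6, 7], [2, 3, 10, 16, 18], [8, 9, 13, 19], [11, 12, 14, 15, 17]]


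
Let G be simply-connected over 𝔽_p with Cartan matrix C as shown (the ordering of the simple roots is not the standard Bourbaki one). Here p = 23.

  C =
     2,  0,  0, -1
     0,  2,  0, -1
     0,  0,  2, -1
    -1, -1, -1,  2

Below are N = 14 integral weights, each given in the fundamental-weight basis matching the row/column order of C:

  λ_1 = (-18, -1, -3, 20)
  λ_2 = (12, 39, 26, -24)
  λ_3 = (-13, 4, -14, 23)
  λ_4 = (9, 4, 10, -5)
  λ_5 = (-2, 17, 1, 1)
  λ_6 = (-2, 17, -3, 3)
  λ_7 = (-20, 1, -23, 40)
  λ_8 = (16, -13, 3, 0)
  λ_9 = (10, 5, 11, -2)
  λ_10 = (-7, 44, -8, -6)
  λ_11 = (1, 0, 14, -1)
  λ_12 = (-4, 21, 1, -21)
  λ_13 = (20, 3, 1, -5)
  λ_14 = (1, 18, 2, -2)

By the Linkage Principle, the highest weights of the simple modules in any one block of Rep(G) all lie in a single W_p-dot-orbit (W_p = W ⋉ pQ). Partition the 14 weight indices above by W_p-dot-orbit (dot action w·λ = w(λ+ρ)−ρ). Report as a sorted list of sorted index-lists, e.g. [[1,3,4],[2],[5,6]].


C ↔ D_4 under row/col permutation; |W(D_4)| = 192.

Ā_23 reps of the 14 weights (D_4, coords as presented):

  1: (17, 0, 2, 2) · 2: (0, 7, 6, 4) · 3: (6, 1, 7, 4) · 4: (6, 1, 7, 4) · 5: (1, 18, 2, 1) · 6: (1, 18, 2, 1) · 7: (1, 18, 2, 1) · 8: (6, 1, 7, 4) · 9: (6, 1, 7, 4) · 10: (6, 1, 7, 4) · 11: (2, 1, 15, 0) · 12: (1, 18, 2, 1) · 13: (17, 0, 2, 2) · 14: (1, 18, 2, 1)

Linkage partition of the 14 weights (5 classes, p=23):

[[1, 13], [2], [3, 4, 8, 9, 10], [5, 6, 7, 12, 14], [11]]


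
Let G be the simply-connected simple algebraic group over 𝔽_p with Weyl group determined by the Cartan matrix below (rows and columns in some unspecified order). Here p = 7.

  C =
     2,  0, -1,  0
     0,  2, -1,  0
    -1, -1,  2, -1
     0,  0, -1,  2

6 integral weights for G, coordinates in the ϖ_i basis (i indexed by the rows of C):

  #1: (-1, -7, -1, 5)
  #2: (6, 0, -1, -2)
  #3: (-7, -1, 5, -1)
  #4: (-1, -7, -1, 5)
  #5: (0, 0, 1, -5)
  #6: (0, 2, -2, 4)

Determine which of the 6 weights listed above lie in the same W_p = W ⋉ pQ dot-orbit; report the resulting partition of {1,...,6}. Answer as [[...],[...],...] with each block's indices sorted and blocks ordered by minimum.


C ↔ D_4 under row/col permutation; |W(D_4)| = 192.

Each λ_j+ρ reduced to Ā_7; 4-tuples below use C's row order:

  λ_1 → (6, 0, 0, 0) · λ_2 → (6, 0, 0, 0) · λ_3 → (6, 0, 0, 0) · λ_4 → (6, 0, 0, 0) · λ_5 → (1, 1, 0, 2) · λ_6 → (0, 2, 0, 4)

Linkage partition of the 6 weights (3 classes, p=7):

[[1, 2, 3, 4], [5], [6]]


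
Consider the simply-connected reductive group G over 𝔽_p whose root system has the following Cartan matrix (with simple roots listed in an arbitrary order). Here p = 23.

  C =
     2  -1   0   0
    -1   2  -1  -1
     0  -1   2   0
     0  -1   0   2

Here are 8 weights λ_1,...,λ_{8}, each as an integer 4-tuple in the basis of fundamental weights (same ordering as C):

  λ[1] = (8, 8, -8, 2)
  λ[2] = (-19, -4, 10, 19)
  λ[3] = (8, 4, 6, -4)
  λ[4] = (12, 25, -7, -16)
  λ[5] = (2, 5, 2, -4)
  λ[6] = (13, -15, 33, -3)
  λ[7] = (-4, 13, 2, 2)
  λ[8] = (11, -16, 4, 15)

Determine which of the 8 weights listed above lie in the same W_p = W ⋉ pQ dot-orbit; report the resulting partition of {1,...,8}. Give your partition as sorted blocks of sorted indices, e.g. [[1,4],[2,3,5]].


Type D_4, rank 4, |W|=192; reorder rows/cols to standard.

Ā_23 reps of the 8 weights (D_4, coords as presented):

    λ_1 → (9, 2, 7, 3)
    λ_2 → (3, 2, 10, 1)
    λ_3 → (9, 2, 7, 3)
    λ_4 → (3, 2, 10, 1)
    λ_5 → (3, 3, 3, 3)
    λ_6 → (9, 2, 7, 3)
    λ_7 → (3, 3, 3, 3)
    λ_8 → (3, 2, 10, 1)

Partition of {1..8} into 3 W_23-dot-orbits:

[[1, 3, 6], [2, 4, 8], [5, 7]]


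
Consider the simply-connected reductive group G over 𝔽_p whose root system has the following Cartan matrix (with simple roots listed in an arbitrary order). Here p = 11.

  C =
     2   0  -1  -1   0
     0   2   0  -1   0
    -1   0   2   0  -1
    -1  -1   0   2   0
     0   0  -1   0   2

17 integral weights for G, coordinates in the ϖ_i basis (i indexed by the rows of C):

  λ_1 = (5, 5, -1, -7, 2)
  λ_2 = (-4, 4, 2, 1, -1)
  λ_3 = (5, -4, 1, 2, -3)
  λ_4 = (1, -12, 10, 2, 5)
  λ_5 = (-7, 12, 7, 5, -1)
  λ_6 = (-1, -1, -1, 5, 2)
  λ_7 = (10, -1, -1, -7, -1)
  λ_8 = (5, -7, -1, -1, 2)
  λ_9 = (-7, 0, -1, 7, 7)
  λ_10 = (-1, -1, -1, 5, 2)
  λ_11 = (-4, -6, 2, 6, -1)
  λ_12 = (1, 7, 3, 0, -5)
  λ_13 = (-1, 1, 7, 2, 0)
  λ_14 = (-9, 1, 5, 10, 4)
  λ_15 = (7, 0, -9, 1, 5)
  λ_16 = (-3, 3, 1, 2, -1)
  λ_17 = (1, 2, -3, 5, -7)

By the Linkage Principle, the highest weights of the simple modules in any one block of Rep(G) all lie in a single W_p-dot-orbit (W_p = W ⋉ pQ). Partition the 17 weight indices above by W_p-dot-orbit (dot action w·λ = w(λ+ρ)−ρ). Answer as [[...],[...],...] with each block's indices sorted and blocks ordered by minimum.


C ↔ A_5 under row/col permutation; |W(A_5)| = 720.

Folding the 17 weights λ_j+ρ into Ā_11 (reps in the given 5-coord order):

  λ_1 → (0, 0, 0, 6, 3);  λ_2 → (2, 4, 0, 1, 0);  λ_3 → (6, 3, 0, 0, 2);  λ_4 → (0, 0, 0, 6, 3);  λ_5 → (0, 1, 6, 2, 2);  λ_6 → (0, 0, 0, 6, 3);  λ_7 → (5, 6, 0, 0, 0);  λ_8 → (0, 0, 0, 6, 3);  λ_9 → (0, 1, 6, 2, 2);  λ_10 → (0, 0, 0, 6, 3);  λ_11 → (2, 4, 0, 1, 0);  λ_12 → (2, 4, 0, 1, 0);  λ_13 → (0, 1, 6, 2, 2);  λ_14 → (6, 3, 0, 0, 2);  λ_15 → (0, 1, 6, 2, 2);  λ_16 → (2, 4, 0, 1, 0);  λ_17 → (6, 3, 0, 0, 2)

These 17 weights hit 5 W_11-dot-orbits; sizes (5, 4, 3, 4, 1):

[[1, 4, 6, 8, 10], [2, 11, 12, 16], [3, 14, 17], [5, 9, 13, 15], [7]]


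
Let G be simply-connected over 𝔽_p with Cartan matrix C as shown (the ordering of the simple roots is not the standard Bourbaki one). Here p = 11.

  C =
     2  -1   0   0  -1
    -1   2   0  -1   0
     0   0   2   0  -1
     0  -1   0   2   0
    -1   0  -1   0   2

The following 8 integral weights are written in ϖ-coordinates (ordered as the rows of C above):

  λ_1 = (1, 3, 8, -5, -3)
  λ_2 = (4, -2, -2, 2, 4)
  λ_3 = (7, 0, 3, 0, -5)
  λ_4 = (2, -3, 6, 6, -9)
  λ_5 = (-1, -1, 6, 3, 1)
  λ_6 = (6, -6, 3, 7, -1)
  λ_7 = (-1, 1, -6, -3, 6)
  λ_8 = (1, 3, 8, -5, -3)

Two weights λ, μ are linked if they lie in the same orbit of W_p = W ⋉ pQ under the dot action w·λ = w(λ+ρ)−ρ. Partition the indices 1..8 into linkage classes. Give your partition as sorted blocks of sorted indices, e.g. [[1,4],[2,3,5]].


Cartan matrix: type A_5 (|W|=720); un-permuting the 5 rows.

λ_j+ρ reflected into Ā_11 (⟨·,θ^∨⟩≤11); 5-tuples as given:

    λ_1 → (0, 0, 5, 2, 2)
    λ_2 → (4, 1, 0, 1, 4)
    λ_3 → (4, 1, 0, 1, 4)
    λ_4 → (2, 5, 1, 0, 0)
    λ_5 → (0, 0, 5, 2, 2)
    λ_6 → (2, 5, 1, 0, 0)
    λ_7 → (0, 0, 5, 2, 2)
    λ_8 → (0, 0, 5, 2, 2)

3 distinct reps among the 8 weights ⇒ 3 W_11-linkage classes:

[[1, 5, 7, 8], [2, 3], [4, 6]]


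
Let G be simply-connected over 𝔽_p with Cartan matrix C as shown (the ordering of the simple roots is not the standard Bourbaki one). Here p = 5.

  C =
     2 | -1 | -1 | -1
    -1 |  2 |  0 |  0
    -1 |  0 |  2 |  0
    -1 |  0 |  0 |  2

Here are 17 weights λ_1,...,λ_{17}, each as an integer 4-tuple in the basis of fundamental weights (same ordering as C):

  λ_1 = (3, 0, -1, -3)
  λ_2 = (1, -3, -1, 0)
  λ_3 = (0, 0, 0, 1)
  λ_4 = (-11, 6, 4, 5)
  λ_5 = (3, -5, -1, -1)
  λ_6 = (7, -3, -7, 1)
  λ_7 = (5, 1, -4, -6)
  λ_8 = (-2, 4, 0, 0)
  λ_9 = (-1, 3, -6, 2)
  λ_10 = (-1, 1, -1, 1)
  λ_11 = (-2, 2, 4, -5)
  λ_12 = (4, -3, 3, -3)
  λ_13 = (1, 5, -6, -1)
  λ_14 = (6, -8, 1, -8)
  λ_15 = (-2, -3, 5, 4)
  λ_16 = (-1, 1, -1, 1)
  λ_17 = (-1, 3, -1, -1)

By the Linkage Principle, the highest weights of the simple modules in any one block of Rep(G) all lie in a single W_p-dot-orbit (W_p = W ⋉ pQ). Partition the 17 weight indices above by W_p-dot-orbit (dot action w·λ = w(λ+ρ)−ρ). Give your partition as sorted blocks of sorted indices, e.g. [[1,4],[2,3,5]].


Cartan matrix: type D_4 (|W|=192); un-permuting the 4 rows.

Alcove-folded reps (p=5, 17 weights, presented ϖ-order):

  [1] (0, 1, 0, 2)
  [2] (0, 2, 0, 1)
  [3] (0, 1, 1, 2)
  [4] (0, 2, 0, 1)
  [5] (0, 4, 0, 0)
  [6] (0, 2, 0, 2)
  [7] (0, 1, 0, 2)
  [8] (0, 4, 0, 0)
  [9] (0, 1, 0, 2)
  [10] (0, 2, 0, 2)
  [11] (0, 2, 0, 1)
  [12] (0, 2, 0, 2)
  [13] (2, 0, 1, 0)
  [14] (2, 0, 1, 0)
  [15] (0, 2, 0, 1)
  [16] (0, 2, 0, 2)
  [17] (0, 4, 0, 0)

Linkage partition of the 17 weights (6 classes, p=5):

[[1, 7, 9], [2, 4, 11, 15], [3], [5, 8, 17], [6, 10, 12, 16], [13, 14]]


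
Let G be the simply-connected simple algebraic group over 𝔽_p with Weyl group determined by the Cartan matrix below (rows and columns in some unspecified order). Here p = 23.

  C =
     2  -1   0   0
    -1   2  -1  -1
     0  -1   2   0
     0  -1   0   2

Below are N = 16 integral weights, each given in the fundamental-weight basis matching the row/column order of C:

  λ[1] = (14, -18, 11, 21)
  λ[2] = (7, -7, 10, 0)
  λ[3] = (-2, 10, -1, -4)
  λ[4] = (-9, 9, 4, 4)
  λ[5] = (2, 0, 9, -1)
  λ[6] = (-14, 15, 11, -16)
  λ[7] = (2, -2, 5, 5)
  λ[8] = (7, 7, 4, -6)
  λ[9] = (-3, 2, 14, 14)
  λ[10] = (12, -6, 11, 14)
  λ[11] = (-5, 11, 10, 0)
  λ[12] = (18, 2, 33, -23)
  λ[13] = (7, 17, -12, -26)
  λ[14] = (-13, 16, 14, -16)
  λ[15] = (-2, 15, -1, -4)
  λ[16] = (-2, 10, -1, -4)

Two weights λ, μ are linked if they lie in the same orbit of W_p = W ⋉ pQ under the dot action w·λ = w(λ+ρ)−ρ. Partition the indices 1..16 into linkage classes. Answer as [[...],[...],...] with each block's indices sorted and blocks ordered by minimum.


Root system D_4: the 4×4 matrix C matches after relabeling.

Each λ_j+ρ reduced to Ā_23; 4-tuples below use C's row order:

  λ_1 → (2, 1, 5, 5);  λ_2 → (2, 1, 5, 5);  λ_3 → (1, 7, 0, 3);  λ_4 → (8, 2, 5, 5);  λ_5 → (3, 1, 10, 0);  λ_6 → (1, 7, 0, 3);  λ_7 → (2, 1, 5, 5);  λ_8 → (8, 2, 5, 5);  λ_9 → (8, 2, 5, 5);  λ_10 → (1, 7, 0, 3);  λ_11 → (3, 1, 10, 0);  λ_12 → (3, 1, 10, 0);  λ_13 → (8, 2, 5, 5);  λ_14 → (2, 1, 5, 5);  λ_15 → (1, 7, 0, 3);  λ_16 → (1, 7, 0, 3)

These 16 weights hit 4 W_23-dot-orbits; sizes (4, 5, 4, 3):

[[1, 2, 7, 14], [3, 6, 10, 15, 16], [4, 8, 9, 13], [5, 11, 12]]


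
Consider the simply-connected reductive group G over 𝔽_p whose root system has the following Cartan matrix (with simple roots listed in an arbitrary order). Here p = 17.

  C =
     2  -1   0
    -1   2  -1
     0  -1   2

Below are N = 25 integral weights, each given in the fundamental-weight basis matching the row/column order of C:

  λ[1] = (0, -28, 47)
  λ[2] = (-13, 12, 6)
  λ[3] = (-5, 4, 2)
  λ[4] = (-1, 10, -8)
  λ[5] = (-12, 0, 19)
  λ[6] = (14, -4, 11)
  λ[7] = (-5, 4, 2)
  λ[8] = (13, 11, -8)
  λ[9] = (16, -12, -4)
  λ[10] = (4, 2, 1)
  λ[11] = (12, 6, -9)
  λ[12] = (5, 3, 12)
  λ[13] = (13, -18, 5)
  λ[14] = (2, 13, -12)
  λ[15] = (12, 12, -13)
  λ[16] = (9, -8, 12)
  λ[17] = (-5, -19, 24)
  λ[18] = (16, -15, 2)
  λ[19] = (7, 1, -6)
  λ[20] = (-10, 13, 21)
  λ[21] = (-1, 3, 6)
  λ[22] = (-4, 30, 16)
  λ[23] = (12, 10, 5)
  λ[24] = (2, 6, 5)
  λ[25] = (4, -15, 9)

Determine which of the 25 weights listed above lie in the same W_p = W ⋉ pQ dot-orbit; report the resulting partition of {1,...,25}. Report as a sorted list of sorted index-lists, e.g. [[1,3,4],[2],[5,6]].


Cartan matrix: type A_3 (|W|=24); un-permuting the 3 rows.

Each λ_j+ρ reduced to Ā_17; 3-tuples below use C's row order:

  1: (9, 1, 4)
  2: (9, 1, 4)
  3: (4, 1, 3)
  4: (0, 4, 7)
  5: (3, 7, 6)
  6: (5, 3, 2)
  7: (4, 1, 3)
  8: (5, 3, 2)
  9: (3, 3, 11)
  10: (5, 3, 2)
  11: (9, 1, 4)
  12: (0, 4, 7)
  13: (3, 3, 11)
  14: (3, 3, 11)
  15: (4, 1, 3)
  16: (3, 7, 6)
  17: (9, 1, 4)
  18: (3, 3, 11)
  19: (5, 3, 2)
  20: (5, 3, 2)
  21: (0, 4, 7)
  22: (3, 3, 11)
  23: (0, 4, 7)
  24: (3, 7, 6)
  25: (9, 1, 4)

The 25 indices split into 6 linkage classes (same alcove rep ⇔ same W_17-dot-orbit):

[[1, 2, 11, 17, 25], [3, 7, 15], [4, 12, 21, 23], [5, 16, 24], [6, 8, 10, 19, 20], [9, 13, 14, 18, 22]]


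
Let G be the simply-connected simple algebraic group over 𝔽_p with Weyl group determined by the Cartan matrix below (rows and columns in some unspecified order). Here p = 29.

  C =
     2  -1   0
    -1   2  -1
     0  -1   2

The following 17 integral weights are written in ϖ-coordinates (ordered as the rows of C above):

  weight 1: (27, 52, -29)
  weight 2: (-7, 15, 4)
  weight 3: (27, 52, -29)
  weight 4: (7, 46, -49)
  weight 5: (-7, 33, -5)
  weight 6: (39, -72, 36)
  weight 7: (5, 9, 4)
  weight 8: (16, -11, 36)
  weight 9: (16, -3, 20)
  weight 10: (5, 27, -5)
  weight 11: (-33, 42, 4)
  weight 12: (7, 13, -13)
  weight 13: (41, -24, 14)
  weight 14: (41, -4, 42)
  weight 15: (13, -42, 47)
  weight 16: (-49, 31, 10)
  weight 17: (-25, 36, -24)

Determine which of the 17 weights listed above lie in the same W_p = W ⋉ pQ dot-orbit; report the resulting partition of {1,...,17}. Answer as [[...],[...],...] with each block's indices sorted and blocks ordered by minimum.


Root system A_3: the 3×3 matrix C matches after relabeling.

Folding the 17 weights λ_j+ρ into Ā_29 (reps in the given 3-coord order):

    λ_1+ρ ↦ (1, 23, 1)
    λ_2+ρ ↦ (6, 10, 5)
    λ_3+ρ ↦ (1, 23, 1)
    λ_4+ρ ↦ (1, 18, 3)
    λ_5+ρ ↦ (1, 23, 1)
    λ_6+ρ ↦ (2, 6, 5)
    λ_7+ρ ↦ (6, 10, 5)
    λ_8+ρ ↦ (8, 2, 12)
    λ_9+ρ ↦ (8, 2, 12)
    λ_10+ρ ↦ (1, 23, 1)
    λ_11+ρ ↦ (10, 3, 11)
    λ_12+ρ ↦ (8, 2, 12)
    λ_13+ρ ↦ (6, 10, 5)
    λ_14+ρ ↦ (10, 3, 11)
    λ_15+ρ ↦ (8, 2, 12)
    λ_16+ρ ↦ (10, 3, 11)
    λ_17+ρ ↦ (6, 10, 5)

These 17 weights hit 6 W_29-dot-orbits; sizes (4, 4, 1, 1, 4, 3):

[[1, 3, 5, 10], [2, 7, 13, 17], [4], [6], [8, 9, 12, 15], [11, 14, 16]]


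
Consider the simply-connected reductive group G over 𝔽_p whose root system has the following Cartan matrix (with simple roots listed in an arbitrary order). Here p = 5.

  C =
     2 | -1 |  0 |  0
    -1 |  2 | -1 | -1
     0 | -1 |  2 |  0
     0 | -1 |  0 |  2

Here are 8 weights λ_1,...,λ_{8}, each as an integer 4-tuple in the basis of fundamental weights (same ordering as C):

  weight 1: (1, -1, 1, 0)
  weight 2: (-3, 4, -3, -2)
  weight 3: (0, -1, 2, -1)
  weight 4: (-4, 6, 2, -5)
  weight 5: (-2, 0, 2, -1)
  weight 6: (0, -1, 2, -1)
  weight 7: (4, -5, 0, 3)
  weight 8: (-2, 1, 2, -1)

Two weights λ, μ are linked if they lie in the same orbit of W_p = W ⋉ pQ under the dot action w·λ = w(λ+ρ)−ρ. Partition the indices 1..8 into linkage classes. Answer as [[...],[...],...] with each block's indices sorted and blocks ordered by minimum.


Dynkin diagram of C (from the 6 off-diagonal −1 entries): D_4.

Folding the 8 weights λ_j+ρ into Ā_5 (reps in the given 4-coord order):

    λ_1 → (2, 0, 2, 1)
    λ_2 → (2, 0, 2, 1)
    λ_3 → (1, 0, 3, 0)
    λ_4 → (2, 0, 2, 1)
    λ_5 → (1, 0, 3, 0)
    λ_6 → (1, 0, 3, 0)
    λ_7 → (1, 0, 3, 0)
    λ_8 → (1, 0, 3, 0)

2 distinct reps among the 8 weights ⇒ 2 W_5-linkage classes:

[[1, 2, 4], [3, 5, 6, 7, 8]]


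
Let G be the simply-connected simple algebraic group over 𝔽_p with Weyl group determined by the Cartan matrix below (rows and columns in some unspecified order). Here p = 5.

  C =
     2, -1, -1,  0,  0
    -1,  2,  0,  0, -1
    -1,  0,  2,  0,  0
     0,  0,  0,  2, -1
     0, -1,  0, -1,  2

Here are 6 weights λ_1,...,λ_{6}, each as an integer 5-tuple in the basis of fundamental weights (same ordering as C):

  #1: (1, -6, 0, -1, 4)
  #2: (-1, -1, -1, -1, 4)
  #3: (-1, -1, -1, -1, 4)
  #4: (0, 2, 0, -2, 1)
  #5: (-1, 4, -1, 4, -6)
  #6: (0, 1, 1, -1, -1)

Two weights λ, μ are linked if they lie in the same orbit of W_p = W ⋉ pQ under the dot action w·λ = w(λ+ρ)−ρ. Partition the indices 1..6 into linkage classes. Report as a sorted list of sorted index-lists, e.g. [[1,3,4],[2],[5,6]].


Root system A_5: the 5×5 matrix C matches after relabeling.

Folding the 6 weights λ_j+ρ into Ā_5 (reps in the given 5-coord order):

  λ_1 → (1, 2, 2, 0, 0)
  λ_2 → (0, 0, 0, 0, 5)
  λ_3 → (0, 0, 0, 0, 5)
  λ_4 → (0, 3, 1, 1, 0)
  λ_5 → (0, 0, 0, 0, 5)
  λ_6 → (1, 2, 2, 0, 0)

Partition of {1..6} into 3 W_5-dot-orbits:

[[1, 6], [2, 3, 5], [4]]


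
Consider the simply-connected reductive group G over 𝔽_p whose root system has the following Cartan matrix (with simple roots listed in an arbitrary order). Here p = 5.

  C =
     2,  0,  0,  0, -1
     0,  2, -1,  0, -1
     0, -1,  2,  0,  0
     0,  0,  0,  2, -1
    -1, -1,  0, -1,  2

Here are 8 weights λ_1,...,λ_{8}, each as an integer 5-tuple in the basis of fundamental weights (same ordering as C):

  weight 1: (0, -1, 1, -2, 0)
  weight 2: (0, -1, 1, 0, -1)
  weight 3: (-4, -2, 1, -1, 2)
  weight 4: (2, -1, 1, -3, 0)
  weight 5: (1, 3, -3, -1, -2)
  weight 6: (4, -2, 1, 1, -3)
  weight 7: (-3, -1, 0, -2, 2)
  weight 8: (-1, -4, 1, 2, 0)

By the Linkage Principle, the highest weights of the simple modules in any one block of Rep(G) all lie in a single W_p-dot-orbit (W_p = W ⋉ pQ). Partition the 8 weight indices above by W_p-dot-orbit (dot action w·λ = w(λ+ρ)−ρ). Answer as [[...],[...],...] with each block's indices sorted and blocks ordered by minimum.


Dynkin diagram of C (from the 8 off-diagonal −1 entries): D_5.

Alcove-folded reps (p=5, 8 weights, presented ϖ-order):

  λ_1+ρ ↦ (1, 0, 2, 1, 0) · λ_2+ρ ↦ (1, 0, 2, 1, 0) · λ_3+ρ ↦ (2, 0, 1, 1, 0) · λ_4+ρ ↦ (2, 0, 1, 1, 0) · λ_5+ρ ↦ (1, 0, 2, 1, 0) · λ_6+ρ ↦ (2, 0, 1, 1, 0) · λ_7+ρ ↦ (2, 0, 1, 1, 0) · λ_8+ρ ↦ (2, 0, 1, 1, 0)

The 8 indices split into 2 linkage classes (same alcove rep ⇔ same W_5-dot-orbit):

[[1, 2, 5], [3, 4, 6, 7, 8]]


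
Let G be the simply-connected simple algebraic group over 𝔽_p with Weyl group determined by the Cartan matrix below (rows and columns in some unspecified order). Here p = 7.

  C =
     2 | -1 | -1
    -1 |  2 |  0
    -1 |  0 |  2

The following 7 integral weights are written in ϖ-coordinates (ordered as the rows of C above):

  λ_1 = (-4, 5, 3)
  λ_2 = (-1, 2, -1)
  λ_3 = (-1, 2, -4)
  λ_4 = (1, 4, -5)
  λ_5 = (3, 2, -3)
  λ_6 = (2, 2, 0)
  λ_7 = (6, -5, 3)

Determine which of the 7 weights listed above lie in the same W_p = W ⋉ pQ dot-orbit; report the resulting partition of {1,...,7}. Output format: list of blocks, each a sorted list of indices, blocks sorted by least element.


A_3 Cartan matrix, 3 simple roots permuted; ρ=(1,1,1).

Ā_7 reps of the 7 weights (A_3, coords as presented):

  λ_1+ρ ↦ (3, 3, 1) · λ_2+ρ ↦ (0, 3, 0) · λ_3+ρ ↦ (3, 0, 0) · λ_4+ρ ↦ (2, 3, 2) · λ_5+ρ ↦ (2, 3, 2) · λ_6+ρ ↦ (3, 3, 1) · λ_7+ρ ↦ (3, 0, 0)

The 7 indices split into 4 linkage classes (same alcove rep ⇔ same W_7-dot-orbit):

[[1, 6], [2], [3, 7], [4, 5]]


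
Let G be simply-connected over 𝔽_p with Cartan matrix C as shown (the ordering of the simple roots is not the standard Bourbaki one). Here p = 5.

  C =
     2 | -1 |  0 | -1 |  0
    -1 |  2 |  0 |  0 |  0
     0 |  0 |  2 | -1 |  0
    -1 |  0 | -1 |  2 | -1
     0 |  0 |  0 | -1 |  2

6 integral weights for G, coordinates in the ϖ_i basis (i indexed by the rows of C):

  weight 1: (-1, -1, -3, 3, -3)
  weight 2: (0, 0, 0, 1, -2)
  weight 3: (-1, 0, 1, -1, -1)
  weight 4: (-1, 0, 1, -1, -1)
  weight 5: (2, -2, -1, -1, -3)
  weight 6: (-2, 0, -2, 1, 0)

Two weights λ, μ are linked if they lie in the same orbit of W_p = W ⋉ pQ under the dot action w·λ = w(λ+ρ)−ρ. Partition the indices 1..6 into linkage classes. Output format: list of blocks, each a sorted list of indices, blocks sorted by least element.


Cartan matrix: type D_5 (|W|=1920); un-permuting the 5 rows.

Ā_5 reps of the 6 weights (D_5, coords as presented):

  [1] (0, 0, 2, 0, 2)
  [2] (1, 0, 1, 0, 1)
  [3] (0, 1, 2, 0, 0)
  [4] (0, 1, 2, 0, 0)
  [5] (0, 1, 2, 0, 0)
  [6] (1, 0, 1, 0, 1)

The 6 indices split into 3 linkage classes (same alcove rep ⇔ same W_5-dot-orbit):

[[1], [2, 6], [3, 4, 5]]


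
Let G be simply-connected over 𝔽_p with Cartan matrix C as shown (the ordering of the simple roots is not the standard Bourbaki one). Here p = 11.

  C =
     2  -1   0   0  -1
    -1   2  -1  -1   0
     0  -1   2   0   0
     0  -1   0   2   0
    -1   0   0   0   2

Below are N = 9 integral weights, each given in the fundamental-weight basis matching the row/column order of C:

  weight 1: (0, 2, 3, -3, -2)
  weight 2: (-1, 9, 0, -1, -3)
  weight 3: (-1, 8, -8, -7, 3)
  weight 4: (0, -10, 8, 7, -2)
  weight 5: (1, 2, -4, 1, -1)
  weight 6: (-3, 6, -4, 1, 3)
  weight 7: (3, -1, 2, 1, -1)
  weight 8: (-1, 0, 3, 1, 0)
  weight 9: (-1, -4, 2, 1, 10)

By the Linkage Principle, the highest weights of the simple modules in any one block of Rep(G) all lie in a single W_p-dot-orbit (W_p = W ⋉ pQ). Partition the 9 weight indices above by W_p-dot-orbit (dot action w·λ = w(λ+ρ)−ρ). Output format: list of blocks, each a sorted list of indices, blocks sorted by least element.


Dynkin diagram of C (from the 8 off-diagonal −1 entries): D_5.

W_11-reps of the 9 weights in Ā_11 (same 5-coord order as C):

  λ_1 → (0, 1, 4, 2, 1) · λ_2 → (0, 0, 1, 0, 8) · λ_3 → (2, 0, 3, 2, 0) · λ_4 → (0, 0, 1, 0, 8) · λ_5 → (2, 0, 3, 2, 0) · λ_6 → (2, 0, 3, 2, 0) · λ_7 → (2, 0, 3, 2, 0) · λ_8 → (0, 1, 4, 2, 1) · λ_9 → (0, 0, 1, 0, 8)

Partition of {1..9} into 3 W_11-dot-orbits:

[[1, 8], [2, 4, 9], [3, 5, 6, 7]]


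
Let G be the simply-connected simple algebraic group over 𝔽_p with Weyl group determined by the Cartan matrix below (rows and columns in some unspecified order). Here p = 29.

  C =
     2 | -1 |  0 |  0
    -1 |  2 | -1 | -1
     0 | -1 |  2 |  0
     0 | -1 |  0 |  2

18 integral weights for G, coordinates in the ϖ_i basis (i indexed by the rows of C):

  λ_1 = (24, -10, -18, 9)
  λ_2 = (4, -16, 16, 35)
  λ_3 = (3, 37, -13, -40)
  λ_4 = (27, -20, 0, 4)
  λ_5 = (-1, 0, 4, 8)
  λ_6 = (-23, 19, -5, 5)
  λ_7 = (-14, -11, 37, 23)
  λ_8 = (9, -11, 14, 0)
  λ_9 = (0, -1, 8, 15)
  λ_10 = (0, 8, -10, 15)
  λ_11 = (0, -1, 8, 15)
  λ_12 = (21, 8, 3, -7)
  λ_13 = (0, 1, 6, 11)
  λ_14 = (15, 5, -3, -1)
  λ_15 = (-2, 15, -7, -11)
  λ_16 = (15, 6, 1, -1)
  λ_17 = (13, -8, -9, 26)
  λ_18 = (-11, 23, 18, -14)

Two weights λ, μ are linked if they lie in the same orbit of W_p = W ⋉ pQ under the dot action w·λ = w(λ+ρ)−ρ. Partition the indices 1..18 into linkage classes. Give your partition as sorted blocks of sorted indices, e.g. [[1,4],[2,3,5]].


D_4 Cartan matrix, 4 simple roots permuted; ρ=(1,1,1,1).

Alcove-folded reps (p=29, 18 weights, presented ϖ-order):

    λ_1+ρ ↦ (1, 0, 9, 16)
    λ_2+ρ ↦ (1, 2, 7, 12)
    λ_3+ρ ↦ (1, 0, 9, 16)
    λ_4+ρ ↦ (4, 9, 5, 1)
    λ_5+ρ ↦ (0, 1, 5, 9)
    λ_6+ρ ↦ (16, 4, 2, 0)
    λ_7+ρ ↦ (0, 1, 5, 9)
    λ_8+ρ ↦ (0, 1, 5, 9)
    λ_9+ρ ↦ (1, 0, 9, 16)
    λ_10+ρ ↦ (1, 0, 9, 16)
    λ_11+ρ ↦ (1, 0, 9, 16)
    λ_12+ρ ↦ (16, 4, 2, 0)
    λ_13+ρ ↦ (1, 2, 7, 12)
    λ_14+ρ ↦ (16, 4, 2, 0)
    λ_15+ρ ↦ (0, 1, 5, 9)
    λ_16+ρ ↦ (16, 4, 2, 0)
    λ_17+ρ ↦ (1, 2, 7, 12)
    λ_18+ρ ↦ (4, 9, 5, 1)

Grouping the 18 weights by Ā_29-representative: 5 linkage classes.

[[1, 3, 9, 10, 11], [2, 13, 17], [4, 18], [5, 7, 8, 15], [6, 12, 14, 16]]


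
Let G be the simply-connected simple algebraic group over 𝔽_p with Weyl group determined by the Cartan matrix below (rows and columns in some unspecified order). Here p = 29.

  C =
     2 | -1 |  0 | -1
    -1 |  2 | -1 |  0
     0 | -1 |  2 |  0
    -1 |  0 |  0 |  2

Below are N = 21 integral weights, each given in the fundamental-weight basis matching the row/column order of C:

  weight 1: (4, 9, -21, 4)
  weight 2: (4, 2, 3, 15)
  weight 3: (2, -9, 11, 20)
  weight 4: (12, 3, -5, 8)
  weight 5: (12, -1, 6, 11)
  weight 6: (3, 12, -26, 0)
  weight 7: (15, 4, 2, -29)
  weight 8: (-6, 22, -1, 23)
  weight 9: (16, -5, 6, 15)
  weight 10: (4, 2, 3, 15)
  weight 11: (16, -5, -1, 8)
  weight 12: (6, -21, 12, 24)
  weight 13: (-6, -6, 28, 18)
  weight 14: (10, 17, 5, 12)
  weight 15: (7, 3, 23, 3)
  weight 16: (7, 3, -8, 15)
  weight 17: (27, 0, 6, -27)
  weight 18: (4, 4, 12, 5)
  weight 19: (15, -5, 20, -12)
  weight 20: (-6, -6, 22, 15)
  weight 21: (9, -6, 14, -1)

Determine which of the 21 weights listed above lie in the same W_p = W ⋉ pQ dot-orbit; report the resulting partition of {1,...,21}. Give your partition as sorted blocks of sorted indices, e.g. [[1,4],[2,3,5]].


A_4 Cartan matrix, 4 simple roots permuted; ρ=(1,1,1,1).

Each λ_j+ρ reduced to Ā_29; 4-tuples below use C's row order:

  [1] (5, 5, 10, 0);  [2] (5, 3, 4, 16);  [3] (5, 3, 4, 16);  [4] (13, 0, 4, 9);  [5] (13, 0, 4, 9);  [6] (1, 4, 13, 7);  [7] (5, 3, 4, 16);  [8] (5, 5, 13, 6);  [9] (13, 0, 4, 9);  [10] (5, 3, 4, 16);  [11] (13, 0, 4, 9);  [12] (13, 0, 4, 9);  [13] (5, 5, 10, 0);  [14] (5, 5, 13, 6);  [15] (1, 4, 13, 7);  [16] (5, 3, 4, 16);  [17] (2, 1, 0, 19);  [18] (5, 5, 13, 6);  [19] (1, 4, 13, 7);  [20] (5, 5, 13, 6);  [21] (5, 5, 10, 0)

These 21 weights hit 6 W_29-dot-orbits; sizes (3, 5, 5, 3, 4, 1):

[[1, 13, 21], [2, 3, 7, 10, 16], [4, 5, 9, 11, 12], [6, 15, 19], [8, 14, 18, 20], [17]]


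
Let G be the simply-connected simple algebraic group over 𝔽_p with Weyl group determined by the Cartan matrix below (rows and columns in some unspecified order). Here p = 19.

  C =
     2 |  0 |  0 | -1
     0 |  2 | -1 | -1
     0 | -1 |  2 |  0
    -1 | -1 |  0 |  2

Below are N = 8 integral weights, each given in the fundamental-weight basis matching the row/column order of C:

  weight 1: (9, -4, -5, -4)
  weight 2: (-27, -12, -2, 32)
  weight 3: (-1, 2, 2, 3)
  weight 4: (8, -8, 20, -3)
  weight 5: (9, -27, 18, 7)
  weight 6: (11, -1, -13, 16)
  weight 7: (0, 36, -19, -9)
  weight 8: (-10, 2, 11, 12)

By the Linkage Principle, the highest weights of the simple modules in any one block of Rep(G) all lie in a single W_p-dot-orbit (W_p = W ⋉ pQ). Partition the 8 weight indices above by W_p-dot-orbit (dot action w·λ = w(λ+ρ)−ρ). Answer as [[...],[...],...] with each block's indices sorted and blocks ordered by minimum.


Cartan matrix: type A_4 (|W|=120); un-permuting the 4 rows.

λ_j+ρ reflected into Ā_19 (⟨·,θ^∨⟩≤19); 4-tuples as given:

    λ_1+ρ ↦ (0, 3, 3, 4)
    λ_2+ρ ↦ (5, 1, 4, 2)
    λ_3+ρ ↦ (0, 3, 3, 4)
    λ_4+ρ ↦ (2, 2, 10, 5)
    λ_5+ρ ↦ (1, 1, 0, 10)
    λ_6+ρ ↦ (2, 2, 10, 5)
    λ_7+ρ ↦ (1, 1, 0, 10)
    λ_8+ρ ↦ (0, 3, 3, 4)

Linkage partition of the 8 weights (4 classes, p=19):

[[1, 3, 8], [2], [4, 6], [5, 7]]


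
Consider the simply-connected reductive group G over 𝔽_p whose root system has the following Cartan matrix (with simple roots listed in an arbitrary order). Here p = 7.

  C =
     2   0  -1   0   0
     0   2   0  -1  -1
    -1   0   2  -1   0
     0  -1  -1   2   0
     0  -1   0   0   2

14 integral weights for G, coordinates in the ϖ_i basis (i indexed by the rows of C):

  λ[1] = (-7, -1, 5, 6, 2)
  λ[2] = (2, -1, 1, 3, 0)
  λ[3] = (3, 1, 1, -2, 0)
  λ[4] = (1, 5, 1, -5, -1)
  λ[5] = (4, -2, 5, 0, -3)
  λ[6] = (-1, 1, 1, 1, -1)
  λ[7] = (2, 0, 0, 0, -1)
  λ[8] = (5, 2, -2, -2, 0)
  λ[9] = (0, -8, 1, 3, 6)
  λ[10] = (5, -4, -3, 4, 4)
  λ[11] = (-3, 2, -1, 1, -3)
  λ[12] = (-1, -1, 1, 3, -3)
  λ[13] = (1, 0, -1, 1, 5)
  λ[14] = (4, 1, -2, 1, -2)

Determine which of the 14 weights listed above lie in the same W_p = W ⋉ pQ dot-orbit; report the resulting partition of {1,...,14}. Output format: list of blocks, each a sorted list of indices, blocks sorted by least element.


A_5 Cartan matrix, 5 simple roots permuted; ρ=(1,1,1,1,1).

λ_j+ρ reflected into Ā_7 (⟨·,θ^∨⟩≤7); 5-tuples as given:

    λ_1 → (0, 4, 1, 2, 0)
    λ_2 → (0, 2, 2, 2, 0)
    λ_3 → (3, 1, 1, 1, 0)
    λ_4 → (0, 2, 2, 2, 0)
    λ_5 → (0, 2, 2, 2, 0)
    λ_6 → (0, 2, 2, 2, 0)
    λ_7 → (3, 1, 1, 1, 0)
    λ_8 → (3, 1, 1, 1, 0)
    λ_9 → (0, 4, 1, 2, 0)
    λ_10 → (0, 1, 2, 0, 2)
    λ_11 → (0, 1, 2, 0, 2)
    λ_12 → (0, 2, 2, 2, 0)
    λ_13 → (0, 1, 2, 0, 2)
    λ_14 → (3, 1, 1, 1, 0)

These 14 weights hit 4 W_7-dot-orbits; sizes (2, 5, 4, 3):

[[1, 9], [2, 4, 5, 6, 12], [3, 7, 8, 14], [10, 11, 13]]
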